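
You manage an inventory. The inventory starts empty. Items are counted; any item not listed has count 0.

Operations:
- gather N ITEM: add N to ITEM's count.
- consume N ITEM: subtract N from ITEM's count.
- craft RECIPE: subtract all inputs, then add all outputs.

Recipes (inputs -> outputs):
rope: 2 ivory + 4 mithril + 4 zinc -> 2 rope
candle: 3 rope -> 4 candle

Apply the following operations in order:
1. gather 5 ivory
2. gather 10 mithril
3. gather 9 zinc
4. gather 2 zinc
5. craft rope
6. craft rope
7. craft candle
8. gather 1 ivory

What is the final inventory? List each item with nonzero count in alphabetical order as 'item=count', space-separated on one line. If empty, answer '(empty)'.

Answer: candle=4 ivory=2 mithril=2 rope=1 zinc=3

Derivation:
After 1 (gather 5 ivory): ivory=5
After 2 (gather 10 mithril): ivory=5 mithril=10
After 3 (gather 9 zinc): ivory=5 mithril=10 zinc=9
After 4 (gather 2 zinc): ivory=5 mithril=10 zinc=11
After 5 (craft rope): ivory=3 mithril=6 rope=2 zinc=7
After 6 (craft rope): ivory=1 mithril=2 rope=4 zinc=3
After 7 (craft candle): candle=4 ivory=1 mithril=2 rope=1 zinc=3
After 8 (gather 1 ivory): candle=4 ivory=2 mithril=2 rope=1 zinc=3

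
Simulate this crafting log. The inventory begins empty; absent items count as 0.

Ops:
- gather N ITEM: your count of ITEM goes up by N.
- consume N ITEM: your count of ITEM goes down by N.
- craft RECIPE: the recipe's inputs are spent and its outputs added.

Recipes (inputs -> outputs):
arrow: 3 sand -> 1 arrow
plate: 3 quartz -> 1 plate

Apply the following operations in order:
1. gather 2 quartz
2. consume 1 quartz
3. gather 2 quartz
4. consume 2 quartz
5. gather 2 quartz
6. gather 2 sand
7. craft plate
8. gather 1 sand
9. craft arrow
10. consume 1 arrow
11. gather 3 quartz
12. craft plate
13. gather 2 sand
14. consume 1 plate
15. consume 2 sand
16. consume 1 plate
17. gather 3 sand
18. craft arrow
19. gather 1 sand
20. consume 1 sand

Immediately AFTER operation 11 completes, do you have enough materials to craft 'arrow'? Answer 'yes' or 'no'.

After 1 (gather 2 quartz): quartz=2
After 2 (consume 1 quartz): quartz=1
After 3 (gather 2 quartz): quartz=3
After 4 (consume 2 quartz): quartz=1
After 5 (gather 2 quartz): quartz=3
After 6 (gather 2 sand): quartz=3 sand=2
After 7 (craft plate): plate=1 sand=2
After 8 (gather 1 sand): plate=1 sand=3
After 9 (craft arrow): arrow=1 plate=1
After 10 (consume 1 arrow): plate=1
After 11 (gather 3 quartz): plate=1 quartz=3

Answer: no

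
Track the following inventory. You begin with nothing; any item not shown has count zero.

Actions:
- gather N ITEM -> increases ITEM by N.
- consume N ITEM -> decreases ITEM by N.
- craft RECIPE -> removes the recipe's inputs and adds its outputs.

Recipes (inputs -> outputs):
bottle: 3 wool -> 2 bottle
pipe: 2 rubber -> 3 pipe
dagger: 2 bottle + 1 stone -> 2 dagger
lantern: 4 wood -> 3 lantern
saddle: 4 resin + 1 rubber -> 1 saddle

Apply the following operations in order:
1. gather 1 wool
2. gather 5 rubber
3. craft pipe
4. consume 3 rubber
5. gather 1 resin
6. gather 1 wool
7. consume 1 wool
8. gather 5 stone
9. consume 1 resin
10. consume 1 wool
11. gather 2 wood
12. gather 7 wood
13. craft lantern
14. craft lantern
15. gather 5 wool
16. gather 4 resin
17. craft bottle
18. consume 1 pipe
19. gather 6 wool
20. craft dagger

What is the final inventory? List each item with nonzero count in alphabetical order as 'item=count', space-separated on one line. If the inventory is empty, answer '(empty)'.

After 1 (gather 1 wool): wool=1
After 2 (gather 5 rubber): rubber=5 wool=1
After 3 (craft pipe): pipe=3 rubber=3 wool=1
After 4 (consume 3 rubber): pipe=3 wool=1
After 5 (gather 1 resin): pipe=3 resin=1 wool=1
After 6 (gather 1 wool): pipe=3 resin=1 wool=2
After 7 (consume 1 wool): pipe=3 resin=1 wool=1
After 8 (gather 5 stone): pipe=3 resin=1 stone=5 wool=1
After 9 (consume 1 resin): pipe=3 stone=5 wool=1
After 10 (consume 1 wool): pipe=3 stone=5
After 11 (gather 2 wood): pipe=3 stone=5 wood=2
After 12 (gather 7 wood): pipe=3 stone=5 wood=9
After 13 (craft lantern): lantern=3 pipe=3 stone=5 wood=5
After 14 (craft lantern): lantern=6 pipe=3 stone=5 wood=1
After 15 (gather 5 wool): lantern=6 pipe=3 stone=5 wood=1 wool=5
After 16 (gather 4 resin): lantern=6 pipe=3 resin=4 stone=5 wood=1 wool=5
After 17 (craft bottle): bottle=2 lantern=6 pipe=3 resin=4 stone=5 wood=1 wool=2
After 18 (consume 1 pipe): bottle=2 lantern=6 pipe=2 resin=4 stone=5 wood=1 wool=2
After 19 (gather 6 wool): bottle=2 lantern=6 pipe=2 resin=4 stone=5 wood=1 wool=8
After 20 (craft dagger): dagger=2 lantern=6 pipe=2 resin=4 stone=4 wood=1 wool=8

Answer: dagger=2 lantern=6 pipe=2 resin=4 stone=4 wood=1 wool=8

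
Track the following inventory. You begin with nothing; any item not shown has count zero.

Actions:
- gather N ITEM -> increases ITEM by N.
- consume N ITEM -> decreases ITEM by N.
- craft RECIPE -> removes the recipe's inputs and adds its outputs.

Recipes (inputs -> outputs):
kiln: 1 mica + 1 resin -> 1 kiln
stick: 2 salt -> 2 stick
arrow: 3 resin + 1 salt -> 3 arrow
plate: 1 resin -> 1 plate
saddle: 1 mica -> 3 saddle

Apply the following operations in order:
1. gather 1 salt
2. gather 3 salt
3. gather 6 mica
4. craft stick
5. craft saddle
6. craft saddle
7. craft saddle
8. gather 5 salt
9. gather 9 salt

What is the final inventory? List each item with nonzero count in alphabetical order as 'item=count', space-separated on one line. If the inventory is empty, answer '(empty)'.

After 1 (gather 1 salt): salt=1
After 2 (gather 3 salt): salt=4
After 3 (gather 6 mica): mica=6 salt=4
After 4 (craft stick): mica=6 salt=2 stick=2
After 5 (craft saddle): mica=5 saddle=3 salt=2 stick=2
After 6 (craft saddle): mica=4 saddle=6 salt=2 stick=2
After 7 (craft saddle): mica=3 saddle=9 salt=2 stick=2
After 8 (gather 5 salt): mica=3 saddle=9 salt=7 stick=2
After 9 (gather 9 salt): mica=3 saddle=9 salt=16 stick=2

Answer: mica=3 saddle=9 salt=16 stick=2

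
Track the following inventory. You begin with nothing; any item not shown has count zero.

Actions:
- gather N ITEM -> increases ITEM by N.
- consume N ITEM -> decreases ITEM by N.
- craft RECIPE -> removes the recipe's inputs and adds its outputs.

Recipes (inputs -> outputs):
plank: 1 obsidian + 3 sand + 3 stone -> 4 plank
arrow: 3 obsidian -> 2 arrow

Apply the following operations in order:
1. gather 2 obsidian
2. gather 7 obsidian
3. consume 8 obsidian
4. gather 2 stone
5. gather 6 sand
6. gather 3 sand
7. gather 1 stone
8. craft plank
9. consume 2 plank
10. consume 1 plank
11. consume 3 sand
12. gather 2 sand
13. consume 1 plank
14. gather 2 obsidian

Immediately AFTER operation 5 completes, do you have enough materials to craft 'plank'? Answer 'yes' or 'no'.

After 1 (gather 2 obsidian): obsidian=2
After 2 (gather 7 obsidian): obsidian=9
After 3 (consume 8 obsidian): obsidian=1
After 4 (gather 2 stone): obsidian=1 stone=2
After 5 (gather 6 sand): obsidian=1 sand=6 stone=2

Answer: no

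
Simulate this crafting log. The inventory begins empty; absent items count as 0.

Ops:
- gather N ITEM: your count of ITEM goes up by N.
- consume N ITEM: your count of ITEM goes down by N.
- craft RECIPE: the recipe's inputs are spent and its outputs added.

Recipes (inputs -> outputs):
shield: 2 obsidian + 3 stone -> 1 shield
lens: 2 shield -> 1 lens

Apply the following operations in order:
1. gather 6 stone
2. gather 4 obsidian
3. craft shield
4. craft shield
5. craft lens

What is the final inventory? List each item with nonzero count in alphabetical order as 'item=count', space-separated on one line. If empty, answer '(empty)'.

After 1 (gather 6 stone): stone=6
After 2 (gather 4 obsidian): obsidian=4 stone=6
After 3 (craft shield): obsidian=2 shield=1 stone=3
After 4 (craft shield): shield=2
After 5 (craft lens): lens=1

Answer: lens=1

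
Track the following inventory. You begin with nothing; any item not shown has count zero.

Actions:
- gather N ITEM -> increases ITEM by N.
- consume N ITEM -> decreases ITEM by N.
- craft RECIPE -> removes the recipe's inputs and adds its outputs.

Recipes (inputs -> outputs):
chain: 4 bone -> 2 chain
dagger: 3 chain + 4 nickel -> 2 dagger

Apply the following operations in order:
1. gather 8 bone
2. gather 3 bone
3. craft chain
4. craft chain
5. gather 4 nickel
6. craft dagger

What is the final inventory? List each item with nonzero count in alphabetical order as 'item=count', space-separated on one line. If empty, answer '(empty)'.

After 1 (gather 8 bone): bone=8
After 2 (gather 3 bone): bone=11
After 3 (craft chain): bone=7 chain=2
After 4 (craft chain): bone=3 chain=4
After 5 (gather 4 nickel): bone=3 chain=4 nickel=4
After 6 (craft dagger): bone=3 chain=1 dagger=2

Answer: bone=3 chain=1 dagger=2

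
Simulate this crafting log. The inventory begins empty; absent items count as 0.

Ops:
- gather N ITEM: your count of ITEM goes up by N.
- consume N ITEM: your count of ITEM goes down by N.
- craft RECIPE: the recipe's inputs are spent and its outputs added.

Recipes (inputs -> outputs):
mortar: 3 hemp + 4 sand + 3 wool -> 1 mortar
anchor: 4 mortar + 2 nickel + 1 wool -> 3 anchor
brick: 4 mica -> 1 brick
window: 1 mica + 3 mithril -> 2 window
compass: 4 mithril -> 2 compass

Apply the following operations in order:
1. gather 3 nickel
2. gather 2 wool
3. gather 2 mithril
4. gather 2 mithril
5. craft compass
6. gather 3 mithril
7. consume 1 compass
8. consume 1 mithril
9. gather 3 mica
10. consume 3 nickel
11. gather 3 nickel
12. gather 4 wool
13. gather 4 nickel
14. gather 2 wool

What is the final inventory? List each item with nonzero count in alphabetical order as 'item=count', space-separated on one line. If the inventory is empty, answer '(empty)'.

After 1 (gather 3 nickel): nickel=3
After 2 (gather 2 wool): nickel=3 wool=2
After 3 (gather 2 mithril): mithril=2 nickel=3 wool=2
After 4 (gather 2 mithril): mithril=4 nickel=3 wool=2
After 5 (craft compass): compass=2 nickel=3 wool=2
After 6 (gather 3 mithril): compass=2 mithril=3 nickel=3 wool=2
After 7 (consume 1 compass): compass=1 mithril=3 nickel=3 wool=2
After 8 (consume 1 mithril): compass=1 mithril=2 nickel=3 wool=2
After 9 (gather 3 mica): compass=1 mica=3 mithril=2 nickel=3 wool=2
After 10 (consume 3 nickel): compass=1 mica=3 mithril=2 wool=2
After 11 (gather 3 nickel): compass=1 mica=3 mithril=2 nickel=3 wool=2
After 12 (gather 4 wool): compass=1 mica=3 mithril=2 nickel=3 wool=6
After 13 (gather 4 nickel): compass=1 mica=3 mithril=2 nickel=7 wool=6
After 14 (gather 2 wool): compass=1 mica=3 mithril=2 nickel=7 wool=8

Answer: compass=1 mica=3 mithril=2 nickel=7 wool=8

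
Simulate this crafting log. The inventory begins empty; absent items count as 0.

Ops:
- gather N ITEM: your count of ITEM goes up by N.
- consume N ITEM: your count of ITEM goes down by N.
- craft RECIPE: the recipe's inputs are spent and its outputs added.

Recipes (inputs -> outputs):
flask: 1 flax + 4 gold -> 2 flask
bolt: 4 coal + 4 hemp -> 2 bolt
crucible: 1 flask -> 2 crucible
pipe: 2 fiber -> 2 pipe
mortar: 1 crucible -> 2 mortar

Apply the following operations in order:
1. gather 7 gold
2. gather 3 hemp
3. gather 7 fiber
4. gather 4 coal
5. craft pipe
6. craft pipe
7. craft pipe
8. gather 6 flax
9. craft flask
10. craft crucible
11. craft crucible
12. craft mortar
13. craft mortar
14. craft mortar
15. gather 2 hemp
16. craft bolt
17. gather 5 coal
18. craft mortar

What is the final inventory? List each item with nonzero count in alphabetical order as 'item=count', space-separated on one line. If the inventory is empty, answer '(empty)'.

Answer: bolt=2 coal=5 fiber=1 flax=5 gold=3 hemp=1 mortar=8 pipe=6

Derivation:
After 1 (gather 7 gold): gold=7
After 2 (gather 3 hemp): gold=7 hemp=3
After 3 (gather 7 fiber): fiber=7 gold=7 hemp=3
After 4 (gather 4 coal): coal=4 fiber=7 gold=7 hemp=3
After 5 (craft pipe): coal=4 fiber=5 gold=7 hemp=3 pipe=2
After 6 (craft pipe): coal=4 fiber=3 gold=7 hemp=3 pipe=4
After 7 (craft pipe): coal=4 fiber=1 gold=7 hemp=3 pipe=6
After 8 (gather 6 flax): coal=4 fiber=1 flax=6 gold=7 hemp=3 pipe=6
After 9 (craft flask): coal=4 fiber=1 flask=2 flax=5 gold=3 hemp=3 pipe=6
After 10 (craft crucible): coal=4 crucible=2 fiber=1 flask=1 flax=5 gold=3 hemp=3 pipe=6
After 11 (craft crucible): coal=4 crucible=4 fiber=1 flax=5 gold=3 hemp=3 pipe=6
After 12 (craft mortar): coal=4 crucible=3 fiber=1 flax=5 gold=3 hemp=3 mortar=2 pipe=6
After 13 (craft mortar): coal=4 crucible=2 fiber=1 flax=5 gold=3 hemp=3 mortar=4 pipe=6
After 14 (craft mortar): coal=4 crucible=1 fiber=1 flax=5 gold=3 hemp=3 mortar=6 pipe=6
After 15 (gather 2 hemp): coal=4 crucible=1 fiber=1 flax=5 gold=3 hemp=5 mortar=6 pipe=6
After 16 (craft bolt): bolt=2 crucible=1 fiber=1 flax=5 gold=3 hemp=1 mortar=6 pipe=6
After 17 (gather 5 coal): bolt=2 coal=5 crucible=1 fiber=1 flax=5 gold=3 hemp=1 mortar=6 pipe=6
After 18 (craft mortar): bolt=2 coal=5 fiber=1 flax=5 gold=3 hemp=1 mortar=8 pipe=6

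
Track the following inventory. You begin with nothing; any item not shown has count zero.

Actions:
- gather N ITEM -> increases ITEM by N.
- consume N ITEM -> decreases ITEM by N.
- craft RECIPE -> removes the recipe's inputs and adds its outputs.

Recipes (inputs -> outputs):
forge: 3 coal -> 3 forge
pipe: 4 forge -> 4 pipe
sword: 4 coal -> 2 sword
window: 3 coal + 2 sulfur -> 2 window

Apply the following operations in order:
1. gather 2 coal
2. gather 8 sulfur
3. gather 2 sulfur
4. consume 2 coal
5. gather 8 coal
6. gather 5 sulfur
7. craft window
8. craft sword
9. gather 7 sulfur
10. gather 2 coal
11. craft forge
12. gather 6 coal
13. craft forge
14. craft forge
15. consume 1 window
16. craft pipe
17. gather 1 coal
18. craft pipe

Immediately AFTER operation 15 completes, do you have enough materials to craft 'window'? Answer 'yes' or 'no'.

After 1 (gather 2 coal): coal=2
After 2 (gather 8 sulfur): coal=2 sulfur=8
After 3 (gather 2 sulfur): coal=2 sulfur=10
After 4 (consume 2 coal): sulfur=10
After 5 (gather 8 coal): coal=8 sulfur=10
After 6 (gather 5 sulfur): coal=8 sulfur=15
After 7 (craft window): coal=5 sulfur=13 window=2
After 8 (craft sword): coal=1 sulfur=13 sword=2 window=2
After 9 (gather 7 sulfur): coal=1 sulfur=20 sword=2 window=2
After 10 (gather 2 coal): coal=3 sulfur=20 sword=2 window=2
After 11 (craft forge): forge=3 sulfur=20 sword=2 window=2
After 12 (gather 6 coal): coal=6 forge=3 sulfur=20 sword=2 window=2
After 13 (craft forge): coal=3 forge=6 sulfur=20 sword=2 window=2
After 14 (craft forge): forge=9 sulfur=20 sword=2 window=2
After 15 (consume 1 window): forge=9 sulfur=20 sword=2 window=1

Answer: no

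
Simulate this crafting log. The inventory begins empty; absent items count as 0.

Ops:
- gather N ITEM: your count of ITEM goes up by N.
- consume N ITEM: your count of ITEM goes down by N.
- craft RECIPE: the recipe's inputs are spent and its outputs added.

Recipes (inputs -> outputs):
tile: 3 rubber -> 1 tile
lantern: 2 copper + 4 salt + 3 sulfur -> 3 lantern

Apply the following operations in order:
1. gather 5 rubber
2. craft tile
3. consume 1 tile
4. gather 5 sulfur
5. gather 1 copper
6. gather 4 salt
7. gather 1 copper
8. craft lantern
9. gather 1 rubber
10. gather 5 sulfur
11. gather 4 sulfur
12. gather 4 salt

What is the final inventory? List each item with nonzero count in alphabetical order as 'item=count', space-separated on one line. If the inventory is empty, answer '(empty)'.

Answer: lantern=3 rubber=3 salt=4 sulfur=11

Derivation:
After 1 (gather 5 rubber): rubber=5
After 2 (craft tile): rubber=2 tile=1
After 3 (consume 1 tile): rubber=2
After 4 (gather 5 sulfur): rubber=2 sulfur=5
After 5 (gather 1 copper): copper=1 rubber=2 sulfur=5
After 6 (gather 4 salt): copper=1 rubber=2 salt=4 sulfur=5
After 7 (gather 1 copper): copper=2 rubber=2 salt=4 sulfur=5
After 8 (craft lantern): lantern=3 rubber=2 sulfur=2
After 9 (gather 1 rubber): lantern=3 rubber=3 sulfur=2
After 10 (gather 5 sulfur): lantern=3 rubber=3 sulfur=7
After 11 (gather 4 sulfur): lantern=3 rubber=3 sulfur=11
After 12 (gather 4 salt): lantern=3 rubber=3 salt=4 sulfur=11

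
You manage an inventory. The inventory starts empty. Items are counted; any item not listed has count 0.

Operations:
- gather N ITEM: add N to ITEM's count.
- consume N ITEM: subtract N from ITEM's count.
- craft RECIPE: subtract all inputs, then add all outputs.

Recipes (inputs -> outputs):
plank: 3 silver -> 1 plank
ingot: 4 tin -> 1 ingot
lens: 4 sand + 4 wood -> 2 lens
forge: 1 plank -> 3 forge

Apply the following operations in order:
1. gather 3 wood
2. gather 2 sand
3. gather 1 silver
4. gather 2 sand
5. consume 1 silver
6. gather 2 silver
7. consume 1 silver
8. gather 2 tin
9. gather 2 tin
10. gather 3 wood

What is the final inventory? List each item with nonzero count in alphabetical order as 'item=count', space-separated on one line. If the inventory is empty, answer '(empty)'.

Answer: sand=4 silver=1 tin=4 wood=6

Derivation:
After 1 (gather 3 wood): wood=3
After 2 (gather 2 sand): sand=2 wood=3
After 3 (gather 1 silver): sand=2 silver=1 wood=3
After 4 (gather 2 sand): sand=4 silver=1 wood=3
After 5 (consume 1 silver): sand=4 wood=3
After 6 (gather 2 silver): sand=4 silver=2 wood=3
After 7 (consume 1 silver): sand=4 silver=1 wood=3
After 8 (gather 2 tin): sand=4 silver=1 tin=2 wood=3
After 9 (gather 2 tin): sand=4 silver=1 tin=4 wood=3
After 10 (gather 3 wood): sand=4 silver=1 tin=4 wood=6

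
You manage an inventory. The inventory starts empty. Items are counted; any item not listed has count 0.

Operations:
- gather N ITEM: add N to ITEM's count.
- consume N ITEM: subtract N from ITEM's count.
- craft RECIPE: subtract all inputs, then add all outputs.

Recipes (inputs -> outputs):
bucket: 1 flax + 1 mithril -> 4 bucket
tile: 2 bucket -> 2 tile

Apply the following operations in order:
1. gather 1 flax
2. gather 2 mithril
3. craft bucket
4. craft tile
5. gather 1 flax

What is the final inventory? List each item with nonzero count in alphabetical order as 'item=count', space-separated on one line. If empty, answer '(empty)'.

After 1 (gather 1 flax): flax=1
After 2 (gather 2 mithril): flax=1 mithril=2
After 3 (craft bucket): bucket=4 mithril=1
After 4 (craft tile): bucket=2 mithril=1 tile=2
After 5 (gather 1 flax): bucket=2 flax=1 mithril=1 tile=2

Answer: bucket=2 flax=1 mithril=1 tile=2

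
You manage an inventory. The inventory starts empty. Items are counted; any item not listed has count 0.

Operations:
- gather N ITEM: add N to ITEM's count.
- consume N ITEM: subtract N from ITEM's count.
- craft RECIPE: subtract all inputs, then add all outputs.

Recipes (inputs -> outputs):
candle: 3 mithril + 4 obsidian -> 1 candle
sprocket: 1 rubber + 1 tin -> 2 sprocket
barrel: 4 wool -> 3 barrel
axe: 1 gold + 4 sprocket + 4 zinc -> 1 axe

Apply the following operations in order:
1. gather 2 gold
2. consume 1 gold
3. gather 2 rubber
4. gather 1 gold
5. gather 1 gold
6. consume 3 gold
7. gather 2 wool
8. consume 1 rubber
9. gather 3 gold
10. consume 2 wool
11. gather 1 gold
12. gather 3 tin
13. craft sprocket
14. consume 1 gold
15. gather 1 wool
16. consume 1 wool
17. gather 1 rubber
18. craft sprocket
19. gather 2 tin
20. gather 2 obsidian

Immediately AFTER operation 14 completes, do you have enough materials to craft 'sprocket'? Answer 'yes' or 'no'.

Answer: no

Derivation:
After 1 (gather 2 gold): gold=2
After 2 (consume 1 gold): gold=1
After 3 (gather 2 rubber): gold=1 rubber=2
After 4 (gather 1 gold): gold=2 rubber=2
After 5 (gather 1 gold): gold=3 rubber=2
After 6 (consume 3 gold): rubber=2
After 7 (gather 2 wool): rubber=2 wool=2
After 8 (consume 1 rubber): rubber=1 wool=2
After 9 (gather 3 gold): gold=3 rubber=1 wool=2
After 10 (consume 2 wool): gold=3 rubber=1
After 11 (gather 1 gold): gold=4 rubber=1
After 12 (gather 3 tin): gold=4 rubber=1 tin=3
After 13 (craft sprocket): gold=4 sprocket=2 tin=2
After 14 (consume 1 gold): gold=3 sprocket=2 tin=2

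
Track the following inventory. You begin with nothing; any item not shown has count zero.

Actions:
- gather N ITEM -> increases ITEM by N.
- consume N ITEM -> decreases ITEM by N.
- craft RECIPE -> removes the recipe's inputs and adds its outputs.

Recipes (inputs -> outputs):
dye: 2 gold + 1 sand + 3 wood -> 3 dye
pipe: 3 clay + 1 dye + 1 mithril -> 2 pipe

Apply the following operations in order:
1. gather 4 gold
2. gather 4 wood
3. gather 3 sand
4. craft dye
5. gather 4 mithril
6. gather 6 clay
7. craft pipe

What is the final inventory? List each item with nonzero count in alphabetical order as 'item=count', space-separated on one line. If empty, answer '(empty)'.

After 1 (gather 4 gold): gold=4
After 2 (gather 4 wood): gold=4 wood=4
After 3 (gather 3 sand): gold=4 sand=3 wood=4
After 4 (craft dye): dye=3 gold=2 sand=2 wood=1
After 5 (gather 4 mithril): dye=3 gold=2 mithril=4 sand=2 wood=1
After 6 (gather 6 clay): clay=6 dye=3 gold=2 mithril=4 sand=2 wood=1
After 7 (craft pipe): clay=3 dye=2 gold=2 mithril=3 pipe=2 sand=2 wood=1

Answer: clay=3 dye=2 gold=2 mithril=3 pipe=2 sand=2 wood=1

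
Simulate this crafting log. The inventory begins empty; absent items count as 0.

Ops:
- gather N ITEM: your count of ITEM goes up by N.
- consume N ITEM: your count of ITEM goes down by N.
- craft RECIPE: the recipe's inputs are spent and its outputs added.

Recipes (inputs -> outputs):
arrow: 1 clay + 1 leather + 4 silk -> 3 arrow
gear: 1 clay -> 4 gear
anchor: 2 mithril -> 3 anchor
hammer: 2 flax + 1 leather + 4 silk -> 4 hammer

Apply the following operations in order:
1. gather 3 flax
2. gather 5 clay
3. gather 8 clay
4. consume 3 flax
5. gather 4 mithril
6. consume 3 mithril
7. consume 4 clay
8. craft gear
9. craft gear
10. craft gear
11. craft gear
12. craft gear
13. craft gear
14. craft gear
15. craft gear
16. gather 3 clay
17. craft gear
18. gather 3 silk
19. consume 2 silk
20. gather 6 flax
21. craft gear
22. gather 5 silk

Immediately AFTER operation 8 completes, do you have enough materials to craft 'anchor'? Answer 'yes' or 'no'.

Answer: no

Derivation:
After 1 (gather 3 flax): flax=3
After 2 (gather 5 clay): clay=5 flax=3
After 3 (gather 8 clay): clay=13 flax=3
After 4 (consume 3 flax): clay=13
After 5 (gather 4 mithril): clay=13 mithril=4
After 6 (consume 3 mithril): clay=13 mithril=1
After 7 (consume 4 clay): clay=9 mithril=1
After 8 (craft gear): clay=8 gear=4 mithril=1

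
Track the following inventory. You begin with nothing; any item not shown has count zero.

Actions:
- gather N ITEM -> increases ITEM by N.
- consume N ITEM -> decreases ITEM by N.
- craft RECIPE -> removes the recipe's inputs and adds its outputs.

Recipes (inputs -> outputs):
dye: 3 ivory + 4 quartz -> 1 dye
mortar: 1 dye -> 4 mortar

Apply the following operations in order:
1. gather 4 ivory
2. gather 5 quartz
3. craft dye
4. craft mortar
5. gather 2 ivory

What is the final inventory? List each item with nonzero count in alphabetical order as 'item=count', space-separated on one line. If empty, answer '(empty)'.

Answer: ivory=3 mortar=4 quartz=1

Derivation:
After 1 (gather 4 ivory): ivory=4
After 2 (gather 5 quartz): ivory=4 quartz=5
After 3 (craft dye): dye=1 ivory=1 quartz=1
After 4 (craft mortar): ivory=1 mortar=4 quartz=1
After 5 (gather 2 ivory): ivory=3 mortar=4 quartz=1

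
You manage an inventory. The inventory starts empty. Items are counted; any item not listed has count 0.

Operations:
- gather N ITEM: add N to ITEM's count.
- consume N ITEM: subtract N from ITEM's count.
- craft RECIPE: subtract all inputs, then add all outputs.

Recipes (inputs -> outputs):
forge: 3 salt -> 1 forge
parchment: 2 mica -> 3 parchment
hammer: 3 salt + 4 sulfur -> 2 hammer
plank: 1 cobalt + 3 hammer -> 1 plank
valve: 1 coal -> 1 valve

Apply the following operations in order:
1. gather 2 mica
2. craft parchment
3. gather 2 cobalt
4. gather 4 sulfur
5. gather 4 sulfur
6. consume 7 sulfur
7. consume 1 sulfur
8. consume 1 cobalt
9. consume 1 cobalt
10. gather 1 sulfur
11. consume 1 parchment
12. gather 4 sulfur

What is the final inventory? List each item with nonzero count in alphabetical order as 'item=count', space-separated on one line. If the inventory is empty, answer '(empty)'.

Answer: parchment=2 sulfur=5

Derivation:
After 1 (gather 2 mica): mica=2
After 2 (craft parchment): parchment=3
After 3 (gather 2 cobalt): cobalt=2 parchment=3
After 4 (gather 4 sulfur): cobalt=2 parchment=3 sulfur=4
After 5 (gather 4 sulfur): cobalt=2 parchment=3 sulfur=8
After 6 (consume 7 sulfur): cobalt=2 parchment=3 sulfur=1
After 7 (consume 1 sulfur): cobalt=2 parchment=3
After 8 (consume 1 cobalt): cobalt=1 parchment=3
After 9 (consume 1 cobalt): parchment=3
After 10 (gather 1 sulfur): parchment=3 sulfur=1
After 11 (consume 1 parchment): parchment=2 sulfur=1
After 12 (gather 4 sulfur): parchment=2 sulfur=5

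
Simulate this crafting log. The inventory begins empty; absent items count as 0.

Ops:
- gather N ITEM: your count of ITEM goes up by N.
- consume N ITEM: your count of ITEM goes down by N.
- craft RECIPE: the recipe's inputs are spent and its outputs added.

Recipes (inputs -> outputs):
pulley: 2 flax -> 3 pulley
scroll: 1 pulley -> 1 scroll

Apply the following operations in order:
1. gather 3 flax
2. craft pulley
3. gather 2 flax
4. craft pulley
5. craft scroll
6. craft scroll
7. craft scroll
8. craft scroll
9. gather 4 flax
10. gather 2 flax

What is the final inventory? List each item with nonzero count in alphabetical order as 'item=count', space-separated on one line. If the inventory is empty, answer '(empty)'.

After 1 (gather 3 flax): flax=3
After 2 (craft pulley): flax=1 pulley=3
After 3 (gather 2 flax): flax=3 pulley=3
After 4 (craft pulley): flax=1 pulley=6
After 5 (craft scroll): flax=1 pulley=5 scroll=1
After 6 (craft scroll): flax=1 pulley=4 scroll=2
After 7 (craft scroll): flax=1 pulley=3 scroll=3
After 8 (craft scroll): flax=1 pulley=2 scroll=4
After 9 (gather 4 flax): flax=5 pulley=2 scroll=4
After 10 (gather 2 flax): flax=7 pulley=2 scroll=4

Answer: flax=7 pulley=2 scroll=4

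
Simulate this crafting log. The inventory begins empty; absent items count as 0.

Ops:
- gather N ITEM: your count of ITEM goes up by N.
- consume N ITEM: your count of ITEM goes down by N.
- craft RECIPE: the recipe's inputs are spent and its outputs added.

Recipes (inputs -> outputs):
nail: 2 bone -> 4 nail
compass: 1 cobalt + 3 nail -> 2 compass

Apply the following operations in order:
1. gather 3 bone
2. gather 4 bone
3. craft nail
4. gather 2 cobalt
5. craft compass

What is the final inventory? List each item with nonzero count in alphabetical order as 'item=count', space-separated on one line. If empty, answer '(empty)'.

Answer: bone=5 cobalt=1 compass=2 nail=1

Derivation:
After 1 (gather 3 bone): bone=3
After 2 (gather 4 bone): bone=7
After 3 (craft nail): bone=5 nail=4
After 4 (gather 2 cobalt): bone=5 cobalt=2 nail=4
After 5 (craft compass): bone=5 cobalt=1 compass=2 nail=1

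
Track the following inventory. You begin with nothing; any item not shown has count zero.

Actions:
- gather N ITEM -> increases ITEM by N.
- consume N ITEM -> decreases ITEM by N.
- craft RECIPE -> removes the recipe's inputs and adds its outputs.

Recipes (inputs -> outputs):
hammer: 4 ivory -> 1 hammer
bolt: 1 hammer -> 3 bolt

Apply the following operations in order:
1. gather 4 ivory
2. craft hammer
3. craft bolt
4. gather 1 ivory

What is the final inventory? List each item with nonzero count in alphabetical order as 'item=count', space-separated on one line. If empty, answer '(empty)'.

Answer: bolt=3 ivory=1

Derivation:
After 1 (gather 4 ivory): ivory=4
After 2 (craft hammer): hammer=1
After 3 (craft bolt): bolt=3
After 4 (gather 1 ivory): bolt=3 ivory=1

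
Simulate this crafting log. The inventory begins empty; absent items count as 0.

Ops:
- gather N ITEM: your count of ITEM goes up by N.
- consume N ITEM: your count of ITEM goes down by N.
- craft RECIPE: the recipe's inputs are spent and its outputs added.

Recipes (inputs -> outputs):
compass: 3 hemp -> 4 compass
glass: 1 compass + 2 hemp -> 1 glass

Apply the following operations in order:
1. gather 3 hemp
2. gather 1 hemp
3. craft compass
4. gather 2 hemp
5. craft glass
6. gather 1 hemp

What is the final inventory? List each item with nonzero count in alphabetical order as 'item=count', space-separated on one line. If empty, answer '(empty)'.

Answer: compass=3 glass=1 hemp=2

Derivation:
After 1 (gather 3 hemp): hemp=3
After 2 (gather 1 hemp): hemp=4
After 3 (craft compass): compass=4 hemp=1
After 4 (gather 2 hemp): compass=4 hemp=3
After 5 (craft glass): compass=3 glass=1 hemp=1
After 6 (gather 1 hemp): compass=3 glass=1 hemp=2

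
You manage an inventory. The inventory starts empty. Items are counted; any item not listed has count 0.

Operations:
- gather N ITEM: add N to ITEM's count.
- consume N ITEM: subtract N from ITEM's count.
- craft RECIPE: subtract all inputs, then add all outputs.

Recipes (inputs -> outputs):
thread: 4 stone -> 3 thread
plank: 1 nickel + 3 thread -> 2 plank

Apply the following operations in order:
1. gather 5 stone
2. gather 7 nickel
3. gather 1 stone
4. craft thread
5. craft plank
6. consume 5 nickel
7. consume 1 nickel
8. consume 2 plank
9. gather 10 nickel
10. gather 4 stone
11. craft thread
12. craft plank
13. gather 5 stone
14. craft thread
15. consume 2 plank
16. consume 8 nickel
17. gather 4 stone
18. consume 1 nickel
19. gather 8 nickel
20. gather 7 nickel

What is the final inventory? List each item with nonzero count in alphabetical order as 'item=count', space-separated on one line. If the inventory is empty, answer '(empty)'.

Answer: nickel=15 stone=7 thread=3

Derivation:
After 1 (gather 5 stone): stone=5
After 2 (gather 7 nickel): nickel=7 stone=5
After 3 (gather 1 stone): nickel=7 stone=6
After 4 (craft thread): nickel=7 stone=2 thread=3
After 5 (craft plank): nickel=6 plank=2 stone=2
After 6 (consume 5 nickel): nickel=1 plank=2 stone=2
After 7 (consume 1 nickel): plank=2 stone=2
After 8 (consume 2 plank): stone=2
After 9 (gather 10 nickel): nickel=10 stone=2
After 10 (gather 4 stone): nickel=10 stone=6
After 11 (craft thread): nickel=10 stone=2 thread=3
After 12 (craft plank): nickel=9 plank=2 stone=2
After 13 (gather 5 stone): nickel=9 plank=2 stone=7
After 14 (craft thread): nickel=9 plank=2 stone=3 thread=3
After 15 (consume 2 plank): nickel=9 stone=3 thread=3
After 16 (consume 8 nickel): nickel=1 stone=3 thread=3
After 17 (gather 4 stone): nickel=1 stone=7 thread=3
After 18 (consume 1 nickel): stone=7 thread=3
After 19 (gather 8 nickel): nickel=8 stone=7 thread=3
After 20 (gather 7 nickel): nickel=15 stone=7 thread=3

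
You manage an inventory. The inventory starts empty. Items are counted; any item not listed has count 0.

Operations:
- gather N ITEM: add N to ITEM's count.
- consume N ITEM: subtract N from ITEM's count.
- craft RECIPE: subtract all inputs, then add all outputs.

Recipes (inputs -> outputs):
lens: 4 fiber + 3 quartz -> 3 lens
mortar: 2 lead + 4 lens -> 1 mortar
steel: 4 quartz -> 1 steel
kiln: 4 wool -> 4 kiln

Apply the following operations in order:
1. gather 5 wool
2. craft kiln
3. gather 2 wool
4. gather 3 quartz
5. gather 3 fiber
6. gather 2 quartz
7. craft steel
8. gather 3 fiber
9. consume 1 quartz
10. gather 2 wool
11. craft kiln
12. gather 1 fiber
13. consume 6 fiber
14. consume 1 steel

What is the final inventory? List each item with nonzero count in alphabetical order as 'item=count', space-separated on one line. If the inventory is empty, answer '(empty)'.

Answer: fiber=1 kiln=8 wool=1

Derivation:
After 1 (gather 5 wool): wool=5
After 2 (craft kiln): kiln=4 wool=1
After 3 (gather 2 wool): kiln=4 wool=3
After 4 (gather 3 quartz): kiln=4 quartz=3 wool=3
After 5 (gather 3 fiber): fiber=3 kiln=4 quartz=3 wool=3
After 6 (gather 2 quartz): fiber=3 kiln=4 quartz=5 wool=3
After 7 (craft steel): fiber=3 kiln=4 quartz=1 steel=1 wool=3
After 8 (gather 3 fiber): fiber=6 kiln=4 quartz=1 steel=1 wool=3
After 9 (consume 1 quartz): fiber=6 kiln=4 steel=1 wool=3
After 10 (gather 2 wool): fiber=6 kiln=4 steel=1 wool=5
After 11 (craft kiln): fiber=6 kiln=8 steel=1 wool=1
After 12 (gather 1 fiber): fiber=7 kiln=8 steel=1 wool=1
After 13 (consume 6 fiber): fiber=1 kiln=8 steel=1 wool=1
After 14 (consume 1 steel): fiber=1 kiln=8 wool=1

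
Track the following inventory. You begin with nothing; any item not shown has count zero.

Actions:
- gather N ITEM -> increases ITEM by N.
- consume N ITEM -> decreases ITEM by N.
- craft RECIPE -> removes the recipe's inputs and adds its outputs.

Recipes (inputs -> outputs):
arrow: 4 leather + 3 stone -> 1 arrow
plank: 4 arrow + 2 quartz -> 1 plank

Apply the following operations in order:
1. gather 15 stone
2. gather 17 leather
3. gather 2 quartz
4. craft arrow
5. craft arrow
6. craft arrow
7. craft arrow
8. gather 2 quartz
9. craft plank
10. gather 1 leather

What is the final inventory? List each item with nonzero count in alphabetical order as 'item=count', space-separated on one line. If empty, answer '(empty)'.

Answer: leather=2 plank=1 quartz=2 stone=3

Derivation:
After 1 (gather 15 stone): stone=15
After 2 (gather 17 leather): leather=17 stone=15
After 3 (gather 2 quartz): leather=17 quartz=2 stone=15
After 4 (craft arrow): arrow=1 leather=13 quartz=2 stone=12
After 5 (craft arrow): arrow=2 leather=9 quartz=2 stone=9
After 6 (craft arrow): arrow=3 leather=5 quartz=2 stone=6
After 7 (craft arrow): arrow=4 leather=1 quartz=2 stone=3
After 8 (gather 2 quartz): arrow=4 leather=1 quartz=4 stone=3
After 9 (craft plank): leather=1 plank=1 quartz=2 stone=3
After 10 (gather 1 leather): leather=2 plank=1 quartz=2 stone=3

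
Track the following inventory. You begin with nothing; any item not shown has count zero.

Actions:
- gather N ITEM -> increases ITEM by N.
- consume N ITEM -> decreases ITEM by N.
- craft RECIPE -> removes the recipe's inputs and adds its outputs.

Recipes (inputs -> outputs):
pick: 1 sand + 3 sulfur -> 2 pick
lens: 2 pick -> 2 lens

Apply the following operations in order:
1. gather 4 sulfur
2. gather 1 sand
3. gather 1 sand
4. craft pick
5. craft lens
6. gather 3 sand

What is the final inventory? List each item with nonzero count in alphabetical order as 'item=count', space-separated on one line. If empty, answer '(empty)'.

Answer: lens=2 sand=4 sulfur=1

Derivation:
After 1 (gather 4 sulfur): sulfur=4
After 2 (gather 1 sand): sand=1 sulfur=4
After 3 (gather 1 sand): sand=2 sulfur=4
After 4 (craft pick): pick=2 sand=1 sulfur=1
After 5 (craft lens): lens=2 sand=1 sulfur=1
After 6 (gather 3 sand): lens=2 sand=4 sulfur=1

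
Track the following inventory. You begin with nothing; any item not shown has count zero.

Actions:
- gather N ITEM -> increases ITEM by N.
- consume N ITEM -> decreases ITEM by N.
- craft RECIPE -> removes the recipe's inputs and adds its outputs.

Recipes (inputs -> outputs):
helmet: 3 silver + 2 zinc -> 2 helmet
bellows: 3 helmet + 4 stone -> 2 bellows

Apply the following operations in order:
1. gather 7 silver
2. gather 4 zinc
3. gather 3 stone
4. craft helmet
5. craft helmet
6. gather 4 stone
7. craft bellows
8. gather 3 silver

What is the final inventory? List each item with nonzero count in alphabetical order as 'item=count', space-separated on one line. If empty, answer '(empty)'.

Answer: bellows=2 helmet=1 silver=4 stone=3

Derivation:
After 1 (gather 7 silver): silver=7
After 2 (gather 4 zinc): silver=7 zinc=4
After 3 (gather 3 stone): silver=7 stone=3 zinc=4
After 4 (craft helmet): helmet=2 silver=4 stone=3 zinc=2
After 5 (craft helmet): helmet=4 silver=1 stone=3
After 6 (gather 4 stone): helmet=4 silver=1 stone=7
After 7 (craft bellows): bellows=2 helmet=1 silver=1 stone=3
After 8 (gather 3 silver): bellows=2 helmet=1 silver=4 stone=3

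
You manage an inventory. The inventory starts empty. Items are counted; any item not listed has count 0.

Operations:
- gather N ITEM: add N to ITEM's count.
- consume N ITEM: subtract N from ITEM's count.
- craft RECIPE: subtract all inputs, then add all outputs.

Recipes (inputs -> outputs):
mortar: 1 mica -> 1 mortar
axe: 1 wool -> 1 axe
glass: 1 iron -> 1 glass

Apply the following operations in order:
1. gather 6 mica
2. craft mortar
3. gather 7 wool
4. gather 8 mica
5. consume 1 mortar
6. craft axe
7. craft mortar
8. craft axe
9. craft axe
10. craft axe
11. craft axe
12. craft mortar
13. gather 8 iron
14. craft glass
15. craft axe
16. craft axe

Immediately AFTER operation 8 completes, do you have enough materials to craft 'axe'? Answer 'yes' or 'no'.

After 1 (gather 6 mica): mica=6
After 2 (craft mortar): mica=5 mortar=1
After 3 (gather 7 wool): mica=5 mortar=1 wool=7
After 4 (gather 8 mica): mica=13 mortar=1 wool=7
After 5 (consume 1 mortar): mica=13 wool=7
After 6 (craft axe): axe=1 mica=13 wool=6
After 7 (craft mortar): axe=1 mica=12 mortar=1 wool=6
After 8 (craft axe): axe=2 mica=12 mortar=1 wool=5

Answer: yes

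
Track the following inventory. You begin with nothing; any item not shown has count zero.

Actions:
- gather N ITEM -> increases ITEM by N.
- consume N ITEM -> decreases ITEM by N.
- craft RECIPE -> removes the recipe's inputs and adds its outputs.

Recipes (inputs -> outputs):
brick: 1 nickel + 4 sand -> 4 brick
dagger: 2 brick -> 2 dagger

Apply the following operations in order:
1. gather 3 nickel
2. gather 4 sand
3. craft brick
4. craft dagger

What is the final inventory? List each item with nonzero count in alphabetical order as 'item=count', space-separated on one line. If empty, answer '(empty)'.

Answer: brick=2 dagger=2 nickel=2

Derivation:
After 1 (gather 3 nickel): nickel=3
After 2 (gather 4 sand): nickel=3 sand=4
After 3 (craft brick): brick=4 nickel=2
After 4 (craft dagger): brick=2 dagger=2 nickel=2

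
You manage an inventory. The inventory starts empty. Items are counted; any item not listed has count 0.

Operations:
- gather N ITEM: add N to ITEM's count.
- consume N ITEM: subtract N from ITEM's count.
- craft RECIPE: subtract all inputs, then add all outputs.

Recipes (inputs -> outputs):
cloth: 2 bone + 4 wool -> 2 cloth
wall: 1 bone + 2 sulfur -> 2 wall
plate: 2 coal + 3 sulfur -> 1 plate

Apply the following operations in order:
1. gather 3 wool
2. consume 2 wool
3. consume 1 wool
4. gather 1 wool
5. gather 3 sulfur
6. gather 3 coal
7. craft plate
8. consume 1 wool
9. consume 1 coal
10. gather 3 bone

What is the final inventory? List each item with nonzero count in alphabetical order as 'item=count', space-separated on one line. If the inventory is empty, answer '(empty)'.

Answer: bone=3 plate=1

Derivation:
After 1 (gather 3 wool): wool=3
After 2 (consume 2 wool): wool=1
After 3 (consume 1 wool): (empty)
After 4 (gather 1 wool): wool=1
After 5 (gather 3 sulfur): sulfur=3 wool=1
After 6 (gather 3 coal): coal=3 sulfur=3 wool=1
After 7 (craft plate): coal=1 plate=1 wool=1
After 8 (consume 1 wool): coal=1 plate=1
After 9 (consume 1 coal): plate=1
After 10 (gather 3 bone): bone=3 plate=1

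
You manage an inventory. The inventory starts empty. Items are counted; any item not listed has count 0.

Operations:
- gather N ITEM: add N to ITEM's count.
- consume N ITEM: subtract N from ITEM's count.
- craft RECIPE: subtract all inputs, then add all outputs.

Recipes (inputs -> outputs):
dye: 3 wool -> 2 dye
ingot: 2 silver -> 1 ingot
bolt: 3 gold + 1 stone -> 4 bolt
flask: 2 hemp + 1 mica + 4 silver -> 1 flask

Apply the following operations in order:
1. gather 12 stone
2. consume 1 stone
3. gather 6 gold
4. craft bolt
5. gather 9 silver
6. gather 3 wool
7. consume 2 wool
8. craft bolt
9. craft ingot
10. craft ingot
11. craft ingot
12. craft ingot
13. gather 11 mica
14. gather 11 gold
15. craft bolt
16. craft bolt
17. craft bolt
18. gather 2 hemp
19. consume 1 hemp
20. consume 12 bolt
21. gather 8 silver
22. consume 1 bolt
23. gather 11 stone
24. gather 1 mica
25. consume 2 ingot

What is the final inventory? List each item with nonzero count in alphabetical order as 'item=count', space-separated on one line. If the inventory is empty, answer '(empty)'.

Answer: bolt=7 gold=2 hemp=1 ingot=2 mica=12 silver=9 stone=17 wool=1

Derivation:
After 1 (gather 12 stone): stone=12
After 2 (consume 1 stone): stone=11
After 3 (gather 6 gold): gold=6 stone=11
After 4 (craft bolt): bolt=4 gold=3 stone=10
After 5 (gather 9 silver): bolt=4 gold=3 silver=9 stone=10
After 6 (gather 3 wool): bolt=4 gold=3 silver=9 stone=10 wool=3
After 7 (consume 2 wool): bolt=4 gold=3 silver=9 stone=10 wool=1
After 8 (craft bolt): bolt=8 silver=9 stone=9 wool=1
After 9 (craft ingot): bolt=8 ingot=1 silver=7 stone=9 wool=1
After 10 (craft ingot): bolt=8 ingot=2 silver=5 stone=9 wool=1
After 11 (craft ingot): bolt=8 ingot=3 silver=3 stone=9 wool=1
After 12 (craft ingot): bolt=8 ingot=4 silver=1 stone=9 wool=1
After 13 (gather 11 mica): bolt=8 ingot=4 mica=11 silver=1 stone=9 wool=1
After 14 (gather 11 gold): bolt=8 gold=11 ingot=4 mica=11 silver=1 stone=9 wool=1
After 15 (craft bolt): bolt=12 gold=8 ingot=4 mica=11 silver=1 stone=8 wool=1
After 16 (craft bolt): bolt=16 gold=5 ingot=4 mica=11 silver=1 stone=7 wool=1
After 17 (craft bolt): bolt=20 gold=2 ingot=4 mica=11 silver=1 stone=6 wool=1
After 18 (gather 2 hemp): bolt=20 gold=2 hemp=2 ingot=4 mica=11 silver=1 stone=6 wool=1
After 19 (consume 1 hemp): bolt=20 gold=2 hemp=1 ingot=4 mica=11 silver=1 stone=6 wool=1
After 20 (consume 12 bolt): bolt=8 gold=2 hemp=1 ingot=4 mica=11 silver=1 stone=6 wool=1
After 21 (gather 8 silver): bolt=8 gold=2 hemp=1 ingot=4 mica=11 silver=9 stone=6 wool=1
After 22 (consume 1 bolt): bolt=7 gold=2 hemp=1 ingot=4 mica=11 silver=9 stone=6 wool=1
After 23 (gather 11 stone): bolt=7 gold=2 hemp=1 ingot=4 mica=11 silver=9 stone=17 wool=1
After 24 (gather 1 mica): bolt=7 gold=2 hemp=1 ingot=4 mica=12 silver=9 stone=17 wool=1
After 25 (consume 2 ingot): bolt=7 gold=2 hemp=1 ingot=2 mica=12 silver=9 stone=17 wool=1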